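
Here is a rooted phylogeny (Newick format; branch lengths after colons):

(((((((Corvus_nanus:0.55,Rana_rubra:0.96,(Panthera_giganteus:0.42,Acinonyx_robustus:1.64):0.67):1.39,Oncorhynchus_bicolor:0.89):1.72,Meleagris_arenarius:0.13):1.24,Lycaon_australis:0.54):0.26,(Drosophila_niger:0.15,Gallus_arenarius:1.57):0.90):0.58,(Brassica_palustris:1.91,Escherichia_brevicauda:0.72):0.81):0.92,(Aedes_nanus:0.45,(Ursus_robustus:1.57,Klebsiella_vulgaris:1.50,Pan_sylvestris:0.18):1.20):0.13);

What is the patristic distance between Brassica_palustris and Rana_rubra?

The path runs Brassica_palustris → … → MRCA → … → Rana_rubra; the MRCA is the node subtending ((((((Corvus_nanus,Rana_rubra,(Panthera_giganteus,Acinonyx_robustus)),Oncorhynchus_bicolor),Meleagris_arenarius),Lycaon_australis),(Drosophila_niger,Gallus_arenarius)),(Brassica_palustris,Escherichia_brevicauda)).
Branch lengths along that path: 1.91 + 0.81 + 0.58 + 0.26 + 1.24 + 1.72 + 1.39 + 0.96 = 8.87.

8.87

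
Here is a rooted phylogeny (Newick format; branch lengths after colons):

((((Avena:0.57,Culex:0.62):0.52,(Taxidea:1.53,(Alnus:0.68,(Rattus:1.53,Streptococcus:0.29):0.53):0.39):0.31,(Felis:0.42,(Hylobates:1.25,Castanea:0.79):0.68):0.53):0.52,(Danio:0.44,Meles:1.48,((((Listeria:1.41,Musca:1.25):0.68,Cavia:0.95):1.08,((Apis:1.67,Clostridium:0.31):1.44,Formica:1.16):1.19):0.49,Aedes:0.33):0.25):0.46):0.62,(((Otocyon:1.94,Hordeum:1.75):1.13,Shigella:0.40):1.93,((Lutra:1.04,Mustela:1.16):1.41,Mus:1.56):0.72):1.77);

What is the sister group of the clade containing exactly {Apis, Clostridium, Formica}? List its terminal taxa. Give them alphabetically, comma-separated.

The clade containing exactly {Apis, Clostridium, Formica} attaches to the tree at the node subtending (((Listeria,Musca),Cavia),((Apis,Clostridium),Formica)).
The other lineage descending from that same node — the sister group — is ((Listeria,Musca),Cavia); its 3 tips in alphabetical order are the answer.

Cavia, Listeria, Musca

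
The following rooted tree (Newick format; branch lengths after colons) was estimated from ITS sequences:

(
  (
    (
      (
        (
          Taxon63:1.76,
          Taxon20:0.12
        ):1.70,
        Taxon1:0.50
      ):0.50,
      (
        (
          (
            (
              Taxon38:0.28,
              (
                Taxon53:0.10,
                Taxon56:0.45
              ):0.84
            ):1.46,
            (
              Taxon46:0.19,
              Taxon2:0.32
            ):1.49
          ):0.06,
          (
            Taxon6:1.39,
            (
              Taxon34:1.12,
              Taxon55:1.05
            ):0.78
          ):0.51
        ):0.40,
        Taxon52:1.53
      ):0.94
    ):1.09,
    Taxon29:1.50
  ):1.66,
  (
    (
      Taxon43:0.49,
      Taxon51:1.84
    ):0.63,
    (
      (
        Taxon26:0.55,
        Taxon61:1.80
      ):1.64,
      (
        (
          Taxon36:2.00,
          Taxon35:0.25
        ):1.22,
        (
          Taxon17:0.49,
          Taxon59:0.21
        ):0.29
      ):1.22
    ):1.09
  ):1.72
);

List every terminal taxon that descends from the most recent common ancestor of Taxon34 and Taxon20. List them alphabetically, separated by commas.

Taxon1, Taxon2, Taxon20, Taxon34, Taxon38, Taxon46, Taxon52, Taxon53, Taxon55, Taxon56, Taxon6, Taxon63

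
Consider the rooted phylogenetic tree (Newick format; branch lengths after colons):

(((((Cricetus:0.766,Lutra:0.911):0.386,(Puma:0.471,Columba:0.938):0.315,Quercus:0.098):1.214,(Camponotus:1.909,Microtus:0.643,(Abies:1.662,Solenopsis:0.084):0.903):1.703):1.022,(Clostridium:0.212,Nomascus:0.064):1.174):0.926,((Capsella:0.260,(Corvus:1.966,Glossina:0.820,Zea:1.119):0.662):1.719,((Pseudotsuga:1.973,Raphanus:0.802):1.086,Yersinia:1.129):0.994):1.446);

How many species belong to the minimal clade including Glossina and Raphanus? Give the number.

7

The MRCA of Glossina and Raphanus is the node subtending ((Capsella,(Corvus,Glossina,Zea)),((Pseudotsuga,Raphanus),Yersinia)).
That clade contains 7 terminal taxa: Capsella, Corvus, Glossina, Pseudotsuga, Raphanus, Yersinia, Zea.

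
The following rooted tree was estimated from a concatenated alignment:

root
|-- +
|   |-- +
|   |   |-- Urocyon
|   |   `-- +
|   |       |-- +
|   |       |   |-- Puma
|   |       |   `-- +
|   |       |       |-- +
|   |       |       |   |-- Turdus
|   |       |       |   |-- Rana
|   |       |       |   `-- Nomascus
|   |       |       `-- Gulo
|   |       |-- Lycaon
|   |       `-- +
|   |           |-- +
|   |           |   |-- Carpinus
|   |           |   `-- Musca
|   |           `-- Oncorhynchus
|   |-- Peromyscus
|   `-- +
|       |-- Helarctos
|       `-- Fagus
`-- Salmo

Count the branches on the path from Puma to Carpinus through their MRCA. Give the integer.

The MRCA of Puma and Carpinus is the node subtending ((Puma,((Turdus,Rana,Nomascus),Gulo)),Lycaon,((Carpinus,Musca),Oncorhynchus)).
From Puma up to that node: 2 branches. From Carpinus up to the same node: 3 branches. Total: 2 + 3 = 5.

5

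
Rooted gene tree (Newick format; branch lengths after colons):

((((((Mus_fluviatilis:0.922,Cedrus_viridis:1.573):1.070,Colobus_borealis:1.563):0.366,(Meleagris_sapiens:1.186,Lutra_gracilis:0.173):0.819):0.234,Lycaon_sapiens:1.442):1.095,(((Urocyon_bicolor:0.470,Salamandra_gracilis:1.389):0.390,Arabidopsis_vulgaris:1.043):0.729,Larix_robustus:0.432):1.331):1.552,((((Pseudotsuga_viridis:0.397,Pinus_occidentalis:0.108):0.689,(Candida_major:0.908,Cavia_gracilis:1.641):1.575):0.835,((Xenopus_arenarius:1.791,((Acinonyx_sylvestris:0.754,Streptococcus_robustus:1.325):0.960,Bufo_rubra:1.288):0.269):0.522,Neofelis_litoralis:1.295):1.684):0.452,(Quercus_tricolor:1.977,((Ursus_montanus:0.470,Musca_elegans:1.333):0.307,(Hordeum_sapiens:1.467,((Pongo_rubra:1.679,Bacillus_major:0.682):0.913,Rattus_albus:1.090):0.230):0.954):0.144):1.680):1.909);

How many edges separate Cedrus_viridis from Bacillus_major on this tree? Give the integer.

13

The MRCA of Cedrus_viridis and Bacillus_major is the root of the tree.
From Cedrus_viridis up to that node: 6 branches. From Bacillus_major up to the same node: 7 branches. Total: 6 + 7 = 13.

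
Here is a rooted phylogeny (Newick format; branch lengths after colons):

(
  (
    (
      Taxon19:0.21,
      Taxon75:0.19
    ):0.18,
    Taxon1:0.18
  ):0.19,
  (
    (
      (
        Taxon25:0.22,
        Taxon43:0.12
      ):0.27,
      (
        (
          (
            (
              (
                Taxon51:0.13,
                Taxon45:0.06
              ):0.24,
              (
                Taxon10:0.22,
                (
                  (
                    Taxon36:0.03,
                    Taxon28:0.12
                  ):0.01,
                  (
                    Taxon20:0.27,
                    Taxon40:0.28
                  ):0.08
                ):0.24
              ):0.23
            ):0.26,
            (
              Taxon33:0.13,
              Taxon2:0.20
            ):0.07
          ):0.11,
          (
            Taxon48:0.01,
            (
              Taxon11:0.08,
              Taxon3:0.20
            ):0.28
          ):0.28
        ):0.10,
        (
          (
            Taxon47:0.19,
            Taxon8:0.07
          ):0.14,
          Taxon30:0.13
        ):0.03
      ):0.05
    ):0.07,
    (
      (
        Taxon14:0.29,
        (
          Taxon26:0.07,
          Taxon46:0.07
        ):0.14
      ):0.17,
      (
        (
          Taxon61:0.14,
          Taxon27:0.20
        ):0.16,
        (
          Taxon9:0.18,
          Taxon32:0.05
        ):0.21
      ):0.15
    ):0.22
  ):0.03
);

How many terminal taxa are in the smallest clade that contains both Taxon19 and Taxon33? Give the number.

27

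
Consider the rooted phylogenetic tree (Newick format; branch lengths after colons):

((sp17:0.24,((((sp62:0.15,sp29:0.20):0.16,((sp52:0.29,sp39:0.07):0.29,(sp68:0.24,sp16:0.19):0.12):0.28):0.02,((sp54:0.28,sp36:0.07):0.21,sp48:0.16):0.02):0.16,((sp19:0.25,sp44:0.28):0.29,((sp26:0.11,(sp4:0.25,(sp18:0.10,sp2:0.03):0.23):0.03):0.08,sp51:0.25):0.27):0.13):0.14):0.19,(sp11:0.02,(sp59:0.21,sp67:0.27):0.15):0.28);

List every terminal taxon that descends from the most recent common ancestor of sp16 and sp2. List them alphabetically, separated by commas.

Tracing sp16: it sits inside (sp68,sp16).
Tracing sp2: it sits inside (sp18,sp2).
The smallest clade enclosing both is ((((sp62,sp29),((sp52,sp39),(sp68,sp16))),((sp54,sp36),sp48)),((sp19,sp44),((sp26,(sp4,(sp18,sp2))),sp51))); the answer is its 16 terminal taxa in alphabetical order.

sp16, sp18, sp19, sp2, sp26, sp29, sp36, sp39, sp4, sp44, sp48, sp51, sp52, sp54, sp62, sp68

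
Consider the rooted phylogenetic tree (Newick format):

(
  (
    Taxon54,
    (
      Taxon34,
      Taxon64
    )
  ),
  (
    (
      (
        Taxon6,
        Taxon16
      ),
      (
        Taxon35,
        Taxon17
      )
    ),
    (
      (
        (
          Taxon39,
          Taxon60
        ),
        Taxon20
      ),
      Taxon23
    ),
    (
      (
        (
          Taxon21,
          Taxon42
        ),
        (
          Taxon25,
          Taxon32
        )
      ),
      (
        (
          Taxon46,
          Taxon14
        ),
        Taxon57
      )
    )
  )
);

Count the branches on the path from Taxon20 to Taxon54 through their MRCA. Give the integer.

6

The MRCA of Taxon20 and Taxon54 is the root of the tree.
From Taxon20 up to that node: 4 branches. From Taxon54 up to the same node: 2 branches. Total: 4 + 2 = 6.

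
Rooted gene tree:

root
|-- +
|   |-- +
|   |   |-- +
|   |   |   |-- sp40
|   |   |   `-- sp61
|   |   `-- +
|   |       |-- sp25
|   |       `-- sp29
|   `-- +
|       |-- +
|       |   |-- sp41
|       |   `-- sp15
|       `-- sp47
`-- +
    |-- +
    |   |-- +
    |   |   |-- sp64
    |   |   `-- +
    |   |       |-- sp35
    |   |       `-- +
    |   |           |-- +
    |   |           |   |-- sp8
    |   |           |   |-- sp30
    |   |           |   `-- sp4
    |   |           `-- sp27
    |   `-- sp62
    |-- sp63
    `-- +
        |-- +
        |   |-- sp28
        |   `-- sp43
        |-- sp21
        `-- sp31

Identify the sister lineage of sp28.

sp43

sp28 attaches to the tree at the node subtending (sp28,sp43).
The other lineage descending from that same node — the sister group — is the single tip sp43.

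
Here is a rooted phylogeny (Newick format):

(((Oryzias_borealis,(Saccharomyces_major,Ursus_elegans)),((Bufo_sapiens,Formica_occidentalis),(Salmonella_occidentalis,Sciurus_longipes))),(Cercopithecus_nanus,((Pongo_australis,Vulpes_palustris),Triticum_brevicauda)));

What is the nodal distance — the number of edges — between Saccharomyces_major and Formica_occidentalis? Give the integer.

The MRCA of Saccharomyces_major and Formica_occidentalis is the node subtending ((Oryzias_borealis,(Saccharomyces_major,Ursus_elegans)),((Bufo_sapiens,Formica_occidentalis),(Salmonella_occidentalis,Sciurus_longipes))).
From Saccharomyces_major up to that node: 3 branches. From Formica_occidentalis up to the same node: 3 branches. Total: 3 + 3 = 6.

6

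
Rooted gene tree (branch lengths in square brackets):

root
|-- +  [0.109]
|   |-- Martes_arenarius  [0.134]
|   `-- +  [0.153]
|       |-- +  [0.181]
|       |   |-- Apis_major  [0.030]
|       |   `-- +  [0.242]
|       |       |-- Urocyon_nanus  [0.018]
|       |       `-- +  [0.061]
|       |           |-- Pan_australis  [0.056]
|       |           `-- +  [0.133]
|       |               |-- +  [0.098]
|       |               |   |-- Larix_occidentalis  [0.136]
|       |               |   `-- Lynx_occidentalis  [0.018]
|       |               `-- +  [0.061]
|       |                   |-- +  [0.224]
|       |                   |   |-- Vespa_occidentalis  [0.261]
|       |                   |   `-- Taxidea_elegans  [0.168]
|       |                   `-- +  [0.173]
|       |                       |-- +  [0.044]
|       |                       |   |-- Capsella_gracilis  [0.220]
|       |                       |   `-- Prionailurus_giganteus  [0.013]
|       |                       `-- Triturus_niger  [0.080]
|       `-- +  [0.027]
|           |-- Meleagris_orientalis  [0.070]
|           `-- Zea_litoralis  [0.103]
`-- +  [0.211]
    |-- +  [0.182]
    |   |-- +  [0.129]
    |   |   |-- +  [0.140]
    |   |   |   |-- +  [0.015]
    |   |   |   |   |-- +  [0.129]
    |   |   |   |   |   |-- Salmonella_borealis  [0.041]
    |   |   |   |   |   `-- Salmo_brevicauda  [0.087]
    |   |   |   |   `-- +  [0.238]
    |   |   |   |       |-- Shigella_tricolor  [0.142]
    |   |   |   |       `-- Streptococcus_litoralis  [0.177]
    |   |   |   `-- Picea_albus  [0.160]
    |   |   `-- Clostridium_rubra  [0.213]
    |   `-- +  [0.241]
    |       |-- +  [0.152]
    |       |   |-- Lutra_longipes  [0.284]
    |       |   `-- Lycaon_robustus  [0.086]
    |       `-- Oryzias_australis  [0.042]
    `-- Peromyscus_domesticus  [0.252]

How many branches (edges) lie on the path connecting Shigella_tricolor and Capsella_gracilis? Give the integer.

The MRCA of Shigella_tricolor and Capsella_gracilis is the root of the tree.
From Shigella_tricolor up to that node: 7 branches. From Capsella_gracilis up to the same node: 10 branches. Total: 7 + 10 = 17.

17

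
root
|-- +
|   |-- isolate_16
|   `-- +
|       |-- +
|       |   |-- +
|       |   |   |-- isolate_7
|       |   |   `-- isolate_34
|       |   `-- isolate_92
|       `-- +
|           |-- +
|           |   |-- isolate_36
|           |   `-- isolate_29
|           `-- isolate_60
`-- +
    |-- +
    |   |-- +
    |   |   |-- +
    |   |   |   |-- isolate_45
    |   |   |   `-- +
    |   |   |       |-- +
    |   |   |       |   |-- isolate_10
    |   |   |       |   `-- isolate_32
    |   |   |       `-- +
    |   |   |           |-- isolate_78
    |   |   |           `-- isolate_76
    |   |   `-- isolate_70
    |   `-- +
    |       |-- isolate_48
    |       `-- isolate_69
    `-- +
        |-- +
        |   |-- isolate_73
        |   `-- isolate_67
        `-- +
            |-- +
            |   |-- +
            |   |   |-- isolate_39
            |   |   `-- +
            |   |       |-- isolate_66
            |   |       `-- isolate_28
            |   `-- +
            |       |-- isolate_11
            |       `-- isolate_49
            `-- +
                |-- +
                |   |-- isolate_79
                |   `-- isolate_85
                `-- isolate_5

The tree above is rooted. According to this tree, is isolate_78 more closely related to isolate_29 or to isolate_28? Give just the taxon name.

isolate_28

The MRCA of isolate_78 and isolate_28 subtends ((((isolate_45,((isolate_10,isolate_32),(isolate_78,isolate_76))),isolate_70),(isolate_48,isolate_69)),((isolate_73,isolate_67),(((isolate_39,(isolate_66,isolate_28)),(isolate_11,isolate_49)),((isolate_79,isolate_85),isolate_5)))) (18 taxa).
The MRCA of isolate_78 and isolate_29 is the root, subtending the entire tree (25 taxa).
The first is nested inside the second, so isolate_78 shares a more recent common ancestor with isolate_28.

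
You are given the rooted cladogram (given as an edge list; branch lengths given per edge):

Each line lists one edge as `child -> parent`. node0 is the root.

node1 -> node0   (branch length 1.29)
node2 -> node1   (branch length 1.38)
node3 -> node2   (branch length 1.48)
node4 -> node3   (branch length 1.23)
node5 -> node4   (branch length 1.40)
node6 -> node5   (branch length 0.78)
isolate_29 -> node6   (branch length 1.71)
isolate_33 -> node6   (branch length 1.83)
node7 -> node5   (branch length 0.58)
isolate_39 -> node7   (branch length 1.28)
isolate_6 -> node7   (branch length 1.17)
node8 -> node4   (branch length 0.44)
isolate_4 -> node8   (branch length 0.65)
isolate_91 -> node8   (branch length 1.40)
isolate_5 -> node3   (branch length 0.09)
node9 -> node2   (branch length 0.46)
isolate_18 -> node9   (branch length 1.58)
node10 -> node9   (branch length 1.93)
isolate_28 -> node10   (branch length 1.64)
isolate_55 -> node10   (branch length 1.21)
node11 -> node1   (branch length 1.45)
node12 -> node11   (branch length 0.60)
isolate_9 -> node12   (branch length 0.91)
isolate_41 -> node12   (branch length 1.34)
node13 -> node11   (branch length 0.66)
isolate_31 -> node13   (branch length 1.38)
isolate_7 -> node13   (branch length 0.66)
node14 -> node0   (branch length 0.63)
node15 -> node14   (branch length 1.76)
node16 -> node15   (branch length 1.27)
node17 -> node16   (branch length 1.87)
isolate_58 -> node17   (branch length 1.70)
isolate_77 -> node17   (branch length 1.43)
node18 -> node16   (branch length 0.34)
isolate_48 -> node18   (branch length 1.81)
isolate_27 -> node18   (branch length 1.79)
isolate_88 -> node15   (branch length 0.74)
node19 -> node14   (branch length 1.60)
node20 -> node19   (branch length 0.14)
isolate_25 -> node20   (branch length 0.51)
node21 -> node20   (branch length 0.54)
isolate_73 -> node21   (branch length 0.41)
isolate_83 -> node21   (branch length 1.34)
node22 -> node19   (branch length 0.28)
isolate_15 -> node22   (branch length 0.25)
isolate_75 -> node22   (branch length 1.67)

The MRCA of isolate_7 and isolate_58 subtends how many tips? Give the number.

The MRCA of isolate_7 and isolate_58 is the root, so the clade is the entire tree.
That clade contains 24 terminal taxa: isolate_15, isolate_18, isolate_25, isolate_27, isolate_28, isolate_29, isolate_31, isolate_33, isolate_39, isolate_4, isolate_41, isolate_48, isolate_5, isolate_55, isolate_58, isolate_6, isolate_7, isolate_73, isolate_75, isolate_77, isolate_83, isolate_88, isolate_9, isolate_91.

24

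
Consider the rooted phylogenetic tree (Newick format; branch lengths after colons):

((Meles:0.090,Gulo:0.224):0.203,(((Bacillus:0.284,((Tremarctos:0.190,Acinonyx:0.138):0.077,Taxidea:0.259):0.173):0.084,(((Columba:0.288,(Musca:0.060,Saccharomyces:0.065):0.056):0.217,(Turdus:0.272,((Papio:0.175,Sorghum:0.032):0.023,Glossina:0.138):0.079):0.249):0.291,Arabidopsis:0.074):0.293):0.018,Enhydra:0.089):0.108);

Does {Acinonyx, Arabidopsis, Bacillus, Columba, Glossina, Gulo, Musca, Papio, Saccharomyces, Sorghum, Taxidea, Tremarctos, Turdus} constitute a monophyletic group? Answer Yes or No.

No

The MRCA of the listed taxa is the root, so the smallest clade containing them is the whole tree.
That clade also contains Enhydra, Meles, which are not in the proposed group, so the group is not monophyletic.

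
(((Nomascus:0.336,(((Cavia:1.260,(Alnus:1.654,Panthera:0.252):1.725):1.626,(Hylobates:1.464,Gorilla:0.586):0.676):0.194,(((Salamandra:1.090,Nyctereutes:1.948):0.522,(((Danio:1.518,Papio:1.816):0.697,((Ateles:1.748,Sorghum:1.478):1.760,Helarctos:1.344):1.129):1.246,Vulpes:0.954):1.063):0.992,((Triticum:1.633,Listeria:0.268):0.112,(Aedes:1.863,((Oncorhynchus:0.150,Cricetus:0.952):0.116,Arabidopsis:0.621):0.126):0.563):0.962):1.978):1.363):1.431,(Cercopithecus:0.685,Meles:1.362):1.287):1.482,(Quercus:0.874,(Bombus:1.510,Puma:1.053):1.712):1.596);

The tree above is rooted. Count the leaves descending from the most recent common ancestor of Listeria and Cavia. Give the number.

The MRCA of Listeria and Cavia is the node subtending (((Cavia,(Alnus,Panthera)),(Hylobates,Gorilla)),(((Salamandra,Nyctereutes),(((Danio,Papio),((Ateles,Sorghum),Helarctos)),Vulpes)),((Triticum,Listeria),(Aedes,((Oncorhynchus,Cricetus),Arabidopsis))))).
That clade contains 19 terminal taxa: Aedes, Alnus, Arabidopsis, Ateles, Cavia, Cricetus, Danio, Gorilla, Helarctos, Hylobates, Listeria, Nyctereutes, Oncorhynchus, Panthera, Papio, Salamandra, Sorghum, Triticum, Vulpes.

19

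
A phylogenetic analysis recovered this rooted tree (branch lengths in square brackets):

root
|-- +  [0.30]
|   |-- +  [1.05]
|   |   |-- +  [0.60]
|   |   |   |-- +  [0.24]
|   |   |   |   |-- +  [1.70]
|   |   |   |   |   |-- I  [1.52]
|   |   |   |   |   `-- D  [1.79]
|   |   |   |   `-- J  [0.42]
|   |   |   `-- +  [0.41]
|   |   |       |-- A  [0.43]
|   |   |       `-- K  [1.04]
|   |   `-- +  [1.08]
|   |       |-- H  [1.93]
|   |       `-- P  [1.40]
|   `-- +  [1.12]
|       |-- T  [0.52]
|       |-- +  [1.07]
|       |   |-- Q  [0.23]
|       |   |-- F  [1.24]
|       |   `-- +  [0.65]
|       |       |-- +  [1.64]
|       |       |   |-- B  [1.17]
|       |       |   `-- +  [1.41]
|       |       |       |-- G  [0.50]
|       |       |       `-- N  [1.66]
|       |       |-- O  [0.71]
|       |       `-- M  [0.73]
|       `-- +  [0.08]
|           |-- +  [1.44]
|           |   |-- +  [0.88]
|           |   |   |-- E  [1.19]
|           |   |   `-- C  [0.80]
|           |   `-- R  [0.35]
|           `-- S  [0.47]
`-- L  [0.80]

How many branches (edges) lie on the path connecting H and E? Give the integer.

The MRCA of H and E is the node subtending (((((I,D),J),(A,K)),(H,P)),(T,(Q,F,((B,(G,N)),O,M)),(((E,C),R),S))).
From H up to that node: 3 branches. From E up to the same node: 5 branches. Total: 3 + 5 = 8.

8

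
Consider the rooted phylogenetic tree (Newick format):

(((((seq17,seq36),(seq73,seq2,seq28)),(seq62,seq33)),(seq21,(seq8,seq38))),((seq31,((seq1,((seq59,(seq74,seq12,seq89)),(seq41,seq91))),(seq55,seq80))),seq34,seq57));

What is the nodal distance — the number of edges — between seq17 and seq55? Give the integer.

10

The MRCA of seq17 and seq55 is the root of the tree.
From seq17 up to that node: 5 branches. From seq55 up to the same node: 5 branches. Total: 5 + 5 = 10.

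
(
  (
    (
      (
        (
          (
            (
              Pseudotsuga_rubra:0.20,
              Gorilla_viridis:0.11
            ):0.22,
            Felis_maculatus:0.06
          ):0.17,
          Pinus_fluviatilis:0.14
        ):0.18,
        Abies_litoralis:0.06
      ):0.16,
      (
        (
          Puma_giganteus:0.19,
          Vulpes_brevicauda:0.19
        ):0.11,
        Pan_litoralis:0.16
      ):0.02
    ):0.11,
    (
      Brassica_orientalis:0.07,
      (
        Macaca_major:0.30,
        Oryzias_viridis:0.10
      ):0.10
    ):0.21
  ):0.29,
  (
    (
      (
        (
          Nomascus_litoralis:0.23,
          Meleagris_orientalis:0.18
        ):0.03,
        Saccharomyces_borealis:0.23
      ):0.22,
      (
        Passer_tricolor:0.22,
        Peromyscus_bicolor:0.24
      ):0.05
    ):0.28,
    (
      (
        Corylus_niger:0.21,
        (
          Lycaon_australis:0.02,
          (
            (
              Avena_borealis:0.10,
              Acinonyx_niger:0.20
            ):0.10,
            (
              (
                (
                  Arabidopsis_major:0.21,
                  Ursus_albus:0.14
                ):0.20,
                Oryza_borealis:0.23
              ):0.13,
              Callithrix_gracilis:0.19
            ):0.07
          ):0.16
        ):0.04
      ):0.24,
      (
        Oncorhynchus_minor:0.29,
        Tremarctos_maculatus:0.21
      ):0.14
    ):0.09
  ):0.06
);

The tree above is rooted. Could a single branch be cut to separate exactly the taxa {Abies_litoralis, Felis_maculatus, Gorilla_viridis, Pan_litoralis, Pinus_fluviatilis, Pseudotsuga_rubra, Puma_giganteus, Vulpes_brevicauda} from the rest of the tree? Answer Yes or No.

Yes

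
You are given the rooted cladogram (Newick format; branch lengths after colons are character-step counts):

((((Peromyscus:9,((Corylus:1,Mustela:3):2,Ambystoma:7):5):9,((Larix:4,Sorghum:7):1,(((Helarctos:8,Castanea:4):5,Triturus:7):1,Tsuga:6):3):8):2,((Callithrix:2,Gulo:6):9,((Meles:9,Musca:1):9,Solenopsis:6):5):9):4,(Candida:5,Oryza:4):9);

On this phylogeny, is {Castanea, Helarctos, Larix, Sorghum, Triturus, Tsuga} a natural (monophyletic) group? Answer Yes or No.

The most recent common ancestor of these taxa subtends ((Larix,Sorghum),(((Helarctos,Castanea),Triturus),Tsuga)).
That clade has exactly 6 tips — every listed taxon and nothing else — so the group is monophyletic.

Yes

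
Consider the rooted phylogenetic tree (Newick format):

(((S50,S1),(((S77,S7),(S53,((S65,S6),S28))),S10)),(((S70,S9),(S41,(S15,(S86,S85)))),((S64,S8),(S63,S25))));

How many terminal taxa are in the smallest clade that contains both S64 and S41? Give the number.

10

The MRCA of S64 and S41 is the node subtending (((S70,S9),(S41,(S15,(S86,S85)))),((S64,S8),(S63,S25))).
That clade contains 10 terminal taxa: S15, S25, S41, S63, S64, S70, S8, S85, S86, S9.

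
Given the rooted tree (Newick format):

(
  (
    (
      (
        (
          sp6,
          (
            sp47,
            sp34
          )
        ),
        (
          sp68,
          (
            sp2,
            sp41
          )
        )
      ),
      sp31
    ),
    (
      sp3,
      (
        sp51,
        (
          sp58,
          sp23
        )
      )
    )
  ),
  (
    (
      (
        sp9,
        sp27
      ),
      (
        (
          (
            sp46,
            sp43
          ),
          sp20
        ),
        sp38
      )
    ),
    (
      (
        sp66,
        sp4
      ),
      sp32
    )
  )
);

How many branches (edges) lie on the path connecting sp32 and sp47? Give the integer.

9

The MRCA of sp32 and sp47 is the root of the tree.
From sp32 up to that node: 3 branches. From sp47 up to the same node: 6 branches. Total: 3 + 6 = 9.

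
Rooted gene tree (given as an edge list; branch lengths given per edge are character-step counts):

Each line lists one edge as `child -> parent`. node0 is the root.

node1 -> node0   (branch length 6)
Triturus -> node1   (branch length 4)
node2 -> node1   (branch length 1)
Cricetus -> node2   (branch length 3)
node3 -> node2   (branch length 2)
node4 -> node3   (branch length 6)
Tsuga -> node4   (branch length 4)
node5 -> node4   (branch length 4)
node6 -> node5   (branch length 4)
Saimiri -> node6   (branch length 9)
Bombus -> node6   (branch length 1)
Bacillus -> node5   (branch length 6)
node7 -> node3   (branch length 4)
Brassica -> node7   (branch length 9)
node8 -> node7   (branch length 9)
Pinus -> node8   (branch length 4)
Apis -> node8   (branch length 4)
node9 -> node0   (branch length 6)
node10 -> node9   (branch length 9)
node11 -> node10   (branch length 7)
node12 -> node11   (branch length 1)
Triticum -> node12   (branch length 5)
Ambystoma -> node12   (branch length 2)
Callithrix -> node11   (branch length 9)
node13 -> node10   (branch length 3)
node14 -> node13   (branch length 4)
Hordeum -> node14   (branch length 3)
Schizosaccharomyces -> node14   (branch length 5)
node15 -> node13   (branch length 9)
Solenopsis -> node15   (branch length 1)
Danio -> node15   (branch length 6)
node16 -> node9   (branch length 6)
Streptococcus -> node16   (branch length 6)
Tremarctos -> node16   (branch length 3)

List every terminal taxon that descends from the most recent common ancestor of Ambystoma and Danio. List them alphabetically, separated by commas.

Tracing Ambystoma: it sits inside (Triticum,Ambystoma).
Tracing Danio: it sits inside (Solenopsis,Danio).
The smallest clade enclosing both is (((Triticum,Ambystoma),Callithrix),((Hordeum,Schizosaccharomyces),(Solenopsis,Danio))); the answer is its 7 terminal taxa in alphabetical order.

Ambystoma, Callithrix, Danio, Hordeum, Schizosaccharomyces, Solenopsis, Triticum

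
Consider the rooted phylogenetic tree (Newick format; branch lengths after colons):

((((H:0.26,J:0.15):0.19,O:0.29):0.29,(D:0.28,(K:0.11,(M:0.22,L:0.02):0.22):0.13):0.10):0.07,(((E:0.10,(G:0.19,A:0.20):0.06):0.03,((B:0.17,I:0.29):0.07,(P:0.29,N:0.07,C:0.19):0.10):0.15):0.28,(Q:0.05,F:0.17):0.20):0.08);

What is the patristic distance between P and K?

The path runs P → … → MRCA → … → K; the MRCA is the root of the tree.
Branch lengths along that path: 0.29 + 0.10 + 0.15 + 0.28 + 0.08 + 0.07 + 0.10 + 0.13 + 0.11 = 1.31.

1.31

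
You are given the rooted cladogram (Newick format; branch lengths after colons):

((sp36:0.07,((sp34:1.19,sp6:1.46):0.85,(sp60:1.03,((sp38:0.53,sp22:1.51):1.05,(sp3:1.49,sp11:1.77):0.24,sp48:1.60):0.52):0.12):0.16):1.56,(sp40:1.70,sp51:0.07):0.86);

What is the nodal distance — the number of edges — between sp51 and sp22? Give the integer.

The MRCA of sp51 and sp22 is the root of the tree.
From sp51 up to that node: 2 branches. From sp22 up to the same node: 6 branches. Total: 2 + 6 = 8.

8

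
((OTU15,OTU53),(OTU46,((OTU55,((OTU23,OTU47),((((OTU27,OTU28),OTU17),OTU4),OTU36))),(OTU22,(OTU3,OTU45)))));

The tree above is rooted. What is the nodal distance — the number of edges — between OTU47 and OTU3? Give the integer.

7

The MRCA of OTU47 and OTU3 is the node subtending ((OTU55,((OTU23,OTU47),((((OTU27,OTU28),OTU17),OTU4),OTU36))),(OTU22,(OTU3,OTU45))).
From OTU47 up to that node: 4 branches. From OTU3 up to the same node: 3 branches. Total: 4 + 3 = 7.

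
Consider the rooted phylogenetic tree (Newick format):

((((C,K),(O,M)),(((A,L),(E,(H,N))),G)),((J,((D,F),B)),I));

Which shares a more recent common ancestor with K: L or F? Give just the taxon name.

L

The MRCA of K and L subtends (((C,K),(O,M)),(((A,L),(E,(H,N))),G)) (10 taxa).
The MRCA of K and F is the root, subtending the entire tree (15 taxa).
The first is nested inside the second, so K shares a more recent common ancestor with L.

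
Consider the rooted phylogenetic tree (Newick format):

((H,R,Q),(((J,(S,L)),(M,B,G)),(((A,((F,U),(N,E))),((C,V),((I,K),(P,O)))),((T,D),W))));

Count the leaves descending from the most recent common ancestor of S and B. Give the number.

6

The MRCA of S and B is the node subtending ((J,(S,L)),(M,B,G)).
That clade contains 6 terminal taxa: B, G, J, L, M, S.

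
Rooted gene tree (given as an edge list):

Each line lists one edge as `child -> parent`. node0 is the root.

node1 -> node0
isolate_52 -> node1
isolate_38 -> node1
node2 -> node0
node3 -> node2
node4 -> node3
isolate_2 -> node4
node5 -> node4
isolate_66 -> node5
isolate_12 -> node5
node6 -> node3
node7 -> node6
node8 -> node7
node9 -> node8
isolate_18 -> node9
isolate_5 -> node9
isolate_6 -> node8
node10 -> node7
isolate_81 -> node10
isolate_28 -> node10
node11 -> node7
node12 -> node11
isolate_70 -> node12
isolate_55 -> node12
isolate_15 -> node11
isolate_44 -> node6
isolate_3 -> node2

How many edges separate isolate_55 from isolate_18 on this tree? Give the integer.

The MRCA of isolate_55 and isolate_18 is the node subtending (((isolate_18,isolate_5),isolate_6),(isolate_81,isolate_28),((isolate_70,isolate_55),isolate_15)).
From isolate_55 up to that node: 3 branches. From isolate_18 up to the same node: 3 branches. Total: 3 + 3 = 6.

6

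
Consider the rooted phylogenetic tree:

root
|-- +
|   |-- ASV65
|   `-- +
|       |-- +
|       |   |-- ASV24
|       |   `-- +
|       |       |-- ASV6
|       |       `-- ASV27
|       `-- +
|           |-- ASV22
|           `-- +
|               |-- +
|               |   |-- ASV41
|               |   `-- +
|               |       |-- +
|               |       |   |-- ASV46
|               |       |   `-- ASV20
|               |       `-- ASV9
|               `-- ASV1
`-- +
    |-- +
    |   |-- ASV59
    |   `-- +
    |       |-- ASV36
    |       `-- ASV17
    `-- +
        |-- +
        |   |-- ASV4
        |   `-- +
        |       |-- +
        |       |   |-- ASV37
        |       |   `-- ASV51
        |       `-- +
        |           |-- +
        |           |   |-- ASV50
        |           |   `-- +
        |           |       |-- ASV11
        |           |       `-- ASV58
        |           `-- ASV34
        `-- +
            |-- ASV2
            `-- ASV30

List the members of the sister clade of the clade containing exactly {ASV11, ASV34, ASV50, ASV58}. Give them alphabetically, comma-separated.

ASV37, ASV51

The clade containing exactly {ASV11, ASV34, ASV50, ASV58} attaches to the tree at the node subtending ((ASV37,ASV51),((ASV50,(ASV11,ASV58)),ASV34)).
The other lineage descending from that same node — the sister group — is (ASV37,ASV51); its 2 tips in alphabetical order are the answer.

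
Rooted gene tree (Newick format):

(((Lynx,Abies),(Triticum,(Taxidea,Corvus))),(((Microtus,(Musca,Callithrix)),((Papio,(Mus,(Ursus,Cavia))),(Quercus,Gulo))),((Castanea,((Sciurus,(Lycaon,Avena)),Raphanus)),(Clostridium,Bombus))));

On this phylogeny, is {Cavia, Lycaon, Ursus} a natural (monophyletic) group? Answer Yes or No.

No

The MRCA of the listed taxa subtends (((Microtus,(Musca,Callithrix)),((Papio,(Mus,(Ursus,Cavia))),(Quercus,Gulo))),((Castanea,((Sciurus,(Lycaon,Avena)),Raphanus)),(Clostridium,Bombus))).
That clade also contains Avena, Bombus, Callithrix, Castanea, Clostridium, Gulo, Microtus, Mus, Musca, Papio, Quercus, Raphanus, Sciurus, which are not in the proposed group, so the group is not monophyletic.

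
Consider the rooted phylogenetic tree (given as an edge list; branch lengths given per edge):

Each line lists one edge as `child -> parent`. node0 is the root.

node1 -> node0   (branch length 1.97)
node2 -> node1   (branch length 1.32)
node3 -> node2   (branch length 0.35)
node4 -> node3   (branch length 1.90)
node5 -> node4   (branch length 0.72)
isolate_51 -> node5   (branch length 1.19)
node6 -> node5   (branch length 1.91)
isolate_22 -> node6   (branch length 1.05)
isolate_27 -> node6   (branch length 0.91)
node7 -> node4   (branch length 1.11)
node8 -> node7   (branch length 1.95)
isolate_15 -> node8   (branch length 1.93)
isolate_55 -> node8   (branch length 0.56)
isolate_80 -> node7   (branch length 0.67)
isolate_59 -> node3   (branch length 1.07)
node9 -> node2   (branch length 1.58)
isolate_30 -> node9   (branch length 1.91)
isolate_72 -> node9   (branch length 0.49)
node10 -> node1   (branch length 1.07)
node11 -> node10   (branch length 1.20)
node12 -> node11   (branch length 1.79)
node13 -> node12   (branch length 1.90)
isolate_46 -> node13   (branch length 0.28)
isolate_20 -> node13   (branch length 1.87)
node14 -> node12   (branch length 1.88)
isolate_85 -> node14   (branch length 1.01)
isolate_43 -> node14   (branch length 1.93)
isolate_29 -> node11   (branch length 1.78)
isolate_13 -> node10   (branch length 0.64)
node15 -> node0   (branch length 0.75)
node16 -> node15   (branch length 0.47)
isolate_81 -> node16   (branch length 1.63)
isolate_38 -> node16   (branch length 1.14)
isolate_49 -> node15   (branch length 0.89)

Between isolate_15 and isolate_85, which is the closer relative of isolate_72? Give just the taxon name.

isolate_15

The MRCA of isolate_72 and isolate_15 subtends ((((isolate_51,(isolate_22,isolate_27)),((isolate_15,isolate_55),isolate_80)),isolate_59),(isolate_30,isolate_72)) (9 taxa).
The MRCA of isolate_72 and isolate_85 subtends (((((isolate_51,(isolate_22,isolate_27)),((isolate_15,isolate_55),isolate_80)),isolate_59),(isolate_30,isolate_72)),((((isolate_46,isolate_20),(isolate_85,isolate_43)),isolate_29),isolate_13)) (15 taxa).
The first is nested inside the second, so isolate_72 shares a more recent common ancestor with isolate_15.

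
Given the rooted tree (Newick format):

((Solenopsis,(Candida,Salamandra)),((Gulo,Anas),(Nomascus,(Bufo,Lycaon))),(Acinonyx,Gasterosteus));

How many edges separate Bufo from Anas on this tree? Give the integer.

The MRCA of Bufo and Anas is the node subtending ((Gulo,Anas),(Nomascus,(Bufo,Lycaon))).
From Bufo up to that node: 3 branches. From Anas up to the same node: 2 branches. Total: 3 + 2 = 5.

5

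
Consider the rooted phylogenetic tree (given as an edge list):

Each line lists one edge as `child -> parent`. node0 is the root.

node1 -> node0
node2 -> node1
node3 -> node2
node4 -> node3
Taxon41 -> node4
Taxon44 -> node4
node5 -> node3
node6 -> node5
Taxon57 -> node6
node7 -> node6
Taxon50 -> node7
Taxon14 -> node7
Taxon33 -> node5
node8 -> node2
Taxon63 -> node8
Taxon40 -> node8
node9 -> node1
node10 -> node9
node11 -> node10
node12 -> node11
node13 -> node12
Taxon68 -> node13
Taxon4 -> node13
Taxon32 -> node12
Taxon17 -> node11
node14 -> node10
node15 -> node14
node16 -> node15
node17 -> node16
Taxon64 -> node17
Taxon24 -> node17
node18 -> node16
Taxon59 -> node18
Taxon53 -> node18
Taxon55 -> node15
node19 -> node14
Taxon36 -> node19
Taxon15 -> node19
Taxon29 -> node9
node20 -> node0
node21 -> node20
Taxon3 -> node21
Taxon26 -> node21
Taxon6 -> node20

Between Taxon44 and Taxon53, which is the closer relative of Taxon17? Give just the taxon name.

The MRCA of Taxon17 and Taxon53 subtends ((((Taxon68,Taxon4),Taxon32),Taxon17),((((Taxon64,Taxon24),(Taxon59,Taxon53)),Taxon55),(Taxon36,Taxon15))) (11 taxa).
The MRCA of Taxon17 and Taxon44 subtends ((((Taxon41,Taxon44),((Taxon57,(Taxon50,Taxon14)),Taxon33)),(Taxon63,Taxon40)),(((((Taxon68,Taxon4),Taxon32),Taxon17),((((Taxon64,Taxon24),(Taxon59,Taxon53)),Taxon55),(Taxon36,Taxon15))),Taxon29)) (20 taxa).
The first is nested inside the second, so Taxon17 shares a more recent common ancestor with Taxon53.

Taxon53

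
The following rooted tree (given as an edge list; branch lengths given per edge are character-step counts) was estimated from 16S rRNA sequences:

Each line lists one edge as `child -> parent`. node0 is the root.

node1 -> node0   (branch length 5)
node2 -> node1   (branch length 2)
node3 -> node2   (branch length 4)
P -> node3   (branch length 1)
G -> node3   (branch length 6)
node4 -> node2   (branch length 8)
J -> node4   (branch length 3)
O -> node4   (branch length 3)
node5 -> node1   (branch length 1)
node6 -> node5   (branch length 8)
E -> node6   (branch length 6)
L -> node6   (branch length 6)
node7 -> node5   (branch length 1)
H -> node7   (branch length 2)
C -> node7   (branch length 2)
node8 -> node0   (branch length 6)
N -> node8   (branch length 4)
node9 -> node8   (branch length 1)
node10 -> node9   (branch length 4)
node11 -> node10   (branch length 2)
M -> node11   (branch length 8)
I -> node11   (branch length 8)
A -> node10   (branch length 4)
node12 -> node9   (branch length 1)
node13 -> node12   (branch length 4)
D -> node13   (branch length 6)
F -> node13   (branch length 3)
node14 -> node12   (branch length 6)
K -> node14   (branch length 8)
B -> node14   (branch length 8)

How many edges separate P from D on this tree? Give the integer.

9

The MRCA of P and D is the root of the tree.
From P up to that node: 4 branches. From D up to the same node: 5 branches. Total: 4 + 5 = 9.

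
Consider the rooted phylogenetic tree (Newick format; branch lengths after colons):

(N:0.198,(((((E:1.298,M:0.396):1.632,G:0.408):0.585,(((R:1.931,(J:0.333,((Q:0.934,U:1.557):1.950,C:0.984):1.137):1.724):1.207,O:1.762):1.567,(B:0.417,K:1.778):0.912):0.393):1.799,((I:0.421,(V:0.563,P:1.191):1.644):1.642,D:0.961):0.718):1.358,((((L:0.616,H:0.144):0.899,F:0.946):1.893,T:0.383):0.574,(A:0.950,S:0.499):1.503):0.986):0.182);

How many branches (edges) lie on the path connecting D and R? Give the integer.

7

The MRCA of D and R is the node subtending ((((E,M),G),(((R,(J,((Q,U),C))),O),(B,K))),((I,(V,P)),D)).
From D up to that node: 2 branches. From R up to the same node: 5 branches. Total: 2 + 5 = 7.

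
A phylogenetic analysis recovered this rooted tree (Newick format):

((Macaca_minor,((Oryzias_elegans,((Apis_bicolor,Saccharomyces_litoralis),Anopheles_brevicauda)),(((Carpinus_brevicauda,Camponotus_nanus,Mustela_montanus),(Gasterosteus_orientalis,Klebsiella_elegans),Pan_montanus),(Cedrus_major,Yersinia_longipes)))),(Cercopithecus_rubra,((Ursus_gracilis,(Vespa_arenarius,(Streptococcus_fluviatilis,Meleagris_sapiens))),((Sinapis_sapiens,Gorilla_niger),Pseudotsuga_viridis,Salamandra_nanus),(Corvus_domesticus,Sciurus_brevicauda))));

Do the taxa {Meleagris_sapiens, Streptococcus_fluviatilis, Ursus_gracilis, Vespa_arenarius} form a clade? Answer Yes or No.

Yes

The most recent common ancestor of these taxa subtends (Ursus_gracilis,(Vespa_arenarius,(Streptococcus_fluviatilis,Meleagris_sapiens))).
That clade has exactly 4 tips — every listed taxon and nothing else — so the group is monophyletic.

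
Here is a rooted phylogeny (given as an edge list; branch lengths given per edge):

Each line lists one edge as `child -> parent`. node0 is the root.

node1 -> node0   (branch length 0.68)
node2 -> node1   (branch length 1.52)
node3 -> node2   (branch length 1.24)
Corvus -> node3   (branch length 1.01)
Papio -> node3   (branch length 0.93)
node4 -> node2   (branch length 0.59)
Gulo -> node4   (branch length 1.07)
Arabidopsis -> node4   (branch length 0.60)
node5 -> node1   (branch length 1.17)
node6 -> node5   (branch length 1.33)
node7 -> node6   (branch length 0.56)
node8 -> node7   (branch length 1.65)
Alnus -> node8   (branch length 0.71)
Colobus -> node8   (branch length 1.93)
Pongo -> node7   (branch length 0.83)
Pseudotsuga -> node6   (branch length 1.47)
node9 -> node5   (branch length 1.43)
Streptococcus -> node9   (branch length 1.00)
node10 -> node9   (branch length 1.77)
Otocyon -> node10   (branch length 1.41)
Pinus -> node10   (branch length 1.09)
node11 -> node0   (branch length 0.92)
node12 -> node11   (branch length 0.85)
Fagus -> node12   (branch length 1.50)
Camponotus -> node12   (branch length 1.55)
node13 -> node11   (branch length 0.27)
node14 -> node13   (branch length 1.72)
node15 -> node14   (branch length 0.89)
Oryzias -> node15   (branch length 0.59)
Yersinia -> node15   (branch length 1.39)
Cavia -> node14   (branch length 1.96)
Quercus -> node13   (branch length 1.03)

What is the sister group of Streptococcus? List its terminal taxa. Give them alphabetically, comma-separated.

Otocyon, Pinus

Streptococcus attaches to the tree at the node subtending (Streptococcus,(Otocyon,Pinus)).
The other lineage descending from that same node — the sister group — is (Otocyon,Pinus); its 2 tips in alphabetical order are the answer.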